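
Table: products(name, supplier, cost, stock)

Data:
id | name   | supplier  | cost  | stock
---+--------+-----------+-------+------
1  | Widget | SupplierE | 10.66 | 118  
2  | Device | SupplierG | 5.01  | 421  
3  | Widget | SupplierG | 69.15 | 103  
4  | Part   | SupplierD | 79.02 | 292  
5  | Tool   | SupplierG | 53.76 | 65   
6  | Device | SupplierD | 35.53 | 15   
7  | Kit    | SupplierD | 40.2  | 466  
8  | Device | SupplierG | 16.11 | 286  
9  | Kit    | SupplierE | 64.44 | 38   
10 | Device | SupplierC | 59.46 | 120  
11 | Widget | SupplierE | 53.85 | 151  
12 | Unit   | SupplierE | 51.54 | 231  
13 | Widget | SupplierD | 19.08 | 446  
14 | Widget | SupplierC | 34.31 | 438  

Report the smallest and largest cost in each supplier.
SELECT supplier, MIN(cost), MAX(cost)
FROM products
GROUP BY supplier

Result:
  SupplierC: min=34.31, max=59.46
  SupplierD: min=19.08, max=79.02
  SupplierE: min=10.66, max=64.44
  SupplierG: min=5.01, max=69.15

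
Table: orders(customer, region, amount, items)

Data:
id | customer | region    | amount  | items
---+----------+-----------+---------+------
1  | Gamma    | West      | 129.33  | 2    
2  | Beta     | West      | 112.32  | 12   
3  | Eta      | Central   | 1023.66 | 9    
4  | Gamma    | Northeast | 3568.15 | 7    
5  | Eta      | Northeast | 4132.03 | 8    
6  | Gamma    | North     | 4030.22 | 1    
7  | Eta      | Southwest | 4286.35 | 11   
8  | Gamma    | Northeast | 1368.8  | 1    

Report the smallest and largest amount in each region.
SELECT region, MIN(amount), MAX(amount)
FROM orders
GROUP BY region

Result:
  Central: min=1023.66, max=1023.66
  North: min=4030.22, max=4030.22
  Northeast: min=1368.80, max=4132.03
  Southwest: min=4286.35, max=4286.35
  West: min=112.32, max=129.33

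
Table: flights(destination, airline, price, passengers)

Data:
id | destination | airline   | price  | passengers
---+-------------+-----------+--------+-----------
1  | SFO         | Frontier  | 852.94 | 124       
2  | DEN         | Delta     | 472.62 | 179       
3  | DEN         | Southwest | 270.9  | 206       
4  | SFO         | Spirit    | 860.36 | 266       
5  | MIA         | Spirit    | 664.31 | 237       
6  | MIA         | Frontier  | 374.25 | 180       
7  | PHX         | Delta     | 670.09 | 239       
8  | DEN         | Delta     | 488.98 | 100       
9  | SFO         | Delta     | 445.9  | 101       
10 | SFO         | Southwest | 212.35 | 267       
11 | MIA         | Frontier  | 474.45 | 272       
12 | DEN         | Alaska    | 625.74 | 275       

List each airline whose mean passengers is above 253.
SELECT airline, AVG(passengers)
FROM flights
GROUP BY airline
HAVING AVG(passengers) > 253

Result:
  Alaska: avg=275.00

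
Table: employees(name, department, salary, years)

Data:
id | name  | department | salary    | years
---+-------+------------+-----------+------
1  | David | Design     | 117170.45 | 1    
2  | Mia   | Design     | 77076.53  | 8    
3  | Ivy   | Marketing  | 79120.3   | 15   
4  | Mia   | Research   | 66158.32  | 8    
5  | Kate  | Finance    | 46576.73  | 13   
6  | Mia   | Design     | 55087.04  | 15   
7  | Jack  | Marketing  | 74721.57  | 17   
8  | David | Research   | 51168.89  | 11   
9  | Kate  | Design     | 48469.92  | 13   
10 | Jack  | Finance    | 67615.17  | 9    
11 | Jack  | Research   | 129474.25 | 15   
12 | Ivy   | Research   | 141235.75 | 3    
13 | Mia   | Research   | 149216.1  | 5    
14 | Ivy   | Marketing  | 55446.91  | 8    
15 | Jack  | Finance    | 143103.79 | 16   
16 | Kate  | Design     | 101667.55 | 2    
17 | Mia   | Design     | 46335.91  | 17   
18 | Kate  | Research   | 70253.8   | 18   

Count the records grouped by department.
SELECT department, COUNT(*) as count
FROM employees
GROUP BY department

Result:
  Design: 6
  Finance: 3
  Marketing: 3
  Research: 6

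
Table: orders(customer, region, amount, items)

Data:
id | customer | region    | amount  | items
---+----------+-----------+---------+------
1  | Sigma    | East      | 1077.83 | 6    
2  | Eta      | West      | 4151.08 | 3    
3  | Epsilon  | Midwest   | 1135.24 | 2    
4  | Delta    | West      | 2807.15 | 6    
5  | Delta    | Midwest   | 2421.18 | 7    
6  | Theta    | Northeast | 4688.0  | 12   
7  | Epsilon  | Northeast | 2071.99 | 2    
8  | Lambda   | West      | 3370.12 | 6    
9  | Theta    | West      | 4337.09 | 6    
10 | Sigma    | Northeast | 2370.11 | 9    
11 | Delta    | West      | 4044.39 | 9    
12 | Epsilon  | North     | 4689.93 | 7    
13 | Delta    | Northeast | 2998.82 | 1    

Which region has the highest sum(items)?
SELECT region, SUM(items) as val
FROM orders
GROUP BY region
ORDER BY val DESC
LIMIT 1

Result: West with sum(items) = 30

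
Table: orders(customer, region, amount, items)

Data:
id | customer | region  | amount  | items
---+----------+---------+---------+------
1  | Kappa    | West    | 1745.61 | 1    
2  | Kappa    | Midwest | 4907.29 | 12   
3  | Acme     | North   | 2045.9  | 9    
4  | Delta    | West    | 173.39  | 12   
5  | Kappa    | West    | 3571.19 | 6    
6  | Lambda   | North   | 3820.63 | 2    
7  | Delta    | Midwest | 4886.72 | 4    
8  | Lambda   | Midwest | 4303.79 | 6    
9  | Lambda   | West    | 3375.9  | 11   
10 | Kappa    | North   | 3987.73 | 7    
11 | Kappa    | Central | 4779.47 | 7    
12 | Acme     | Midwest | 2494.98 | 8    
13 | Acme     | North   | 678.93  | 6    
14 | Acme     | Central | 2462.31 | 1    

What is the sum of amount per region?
SELECT region, SUM(amount) as result
FROM orders
GROUP BY region

Result:
  Central: 7241.78
  Midwest: 16592.78
  North: 10533.19
  West: 8866.09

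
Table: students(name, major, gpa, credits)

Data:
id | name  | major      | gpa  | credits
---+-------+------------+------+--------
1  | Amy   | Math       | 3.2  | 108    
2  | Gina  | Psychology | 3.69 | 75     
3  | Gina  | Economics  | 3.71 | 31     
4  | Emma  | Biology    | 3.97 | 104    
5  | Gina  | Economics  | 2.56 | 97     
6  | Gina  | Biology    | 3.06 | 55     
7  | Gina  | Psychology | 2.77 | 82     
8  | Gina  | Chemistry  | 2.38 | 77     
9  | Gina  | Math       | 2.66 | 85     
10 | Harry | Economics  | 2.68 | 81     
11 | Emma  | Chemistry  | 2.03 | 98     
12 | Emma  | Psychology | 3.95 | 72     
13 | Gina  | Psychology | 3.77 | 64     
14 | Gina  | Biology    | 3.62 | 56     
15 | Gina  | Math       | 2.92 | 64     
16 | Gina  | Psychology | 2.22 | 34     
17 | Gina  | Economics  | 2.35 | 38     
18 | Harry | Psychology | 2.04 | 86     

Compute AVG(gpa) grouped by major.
SELECT major, AVG(gpa) as result
FROM students
GROUP BY major

Result:
  Biology: 3.55
  Chemistry: 2.21
  Economics: 2.83
  Math: 2.93
  Psychology: 3.07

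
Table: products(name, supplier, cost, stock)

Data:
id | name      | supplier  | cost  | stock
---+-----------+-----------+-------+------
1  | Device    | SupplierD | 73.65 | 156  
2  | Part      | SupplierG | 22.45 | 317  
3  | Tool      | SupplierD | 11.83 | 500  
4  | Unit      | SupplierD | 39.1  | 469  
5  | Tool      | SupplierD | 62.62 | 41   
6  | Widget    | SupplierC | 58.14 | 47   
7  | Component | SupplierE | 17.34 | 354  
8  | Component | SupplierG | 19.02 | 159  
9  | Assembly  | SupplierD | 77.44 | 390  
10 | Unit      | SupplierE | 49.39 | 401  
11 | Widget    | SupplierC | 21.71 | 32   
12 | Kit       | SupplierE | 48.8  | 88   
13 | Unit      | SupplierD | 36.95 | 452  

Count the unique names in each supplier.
SELECT supplier, COUNT(DISTINCT name)
FROM products
GROUP BY supplier

Result:
  SupplierC: 1 distinct
  SupplierD: 4 distinct
  SupplierE: 3 distinct
  SupplierG: 2 distinct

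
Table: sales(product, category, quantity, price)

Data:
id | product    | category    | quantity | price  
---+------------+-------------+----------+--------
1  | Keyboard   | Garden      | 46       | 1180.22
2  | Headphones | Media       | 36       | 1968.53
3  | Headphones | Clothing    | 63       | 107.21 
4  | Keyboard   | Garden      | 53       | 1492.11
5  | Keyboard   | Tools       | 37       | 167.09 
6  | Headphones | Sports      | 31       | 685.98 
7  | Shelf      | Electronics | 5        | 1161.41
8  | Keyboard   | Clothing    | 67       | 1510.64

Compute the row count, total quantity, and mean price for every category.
SELECT category,
       COUNT(*) as cnt,
       SUM(quantity) as total_quantity,
       AVG(price) as avg_price
FROM sales
GROUP BY category

Result:
  Clothing: 2 records, 130 total quantity, 808.93 avg price
  Electronics: 1 records, 5 total quantity, 1161.41 avg price
  Garden: 2 records, 99 total quantity, 1336.17 avg price
  Media: 1 records, 36 total quantity, 1968.53 avg price
  Sports: 1 records, 31 total quantity, 685.98 avg price
  Tools: 1 records, 37 total quantity, 167.09 avg price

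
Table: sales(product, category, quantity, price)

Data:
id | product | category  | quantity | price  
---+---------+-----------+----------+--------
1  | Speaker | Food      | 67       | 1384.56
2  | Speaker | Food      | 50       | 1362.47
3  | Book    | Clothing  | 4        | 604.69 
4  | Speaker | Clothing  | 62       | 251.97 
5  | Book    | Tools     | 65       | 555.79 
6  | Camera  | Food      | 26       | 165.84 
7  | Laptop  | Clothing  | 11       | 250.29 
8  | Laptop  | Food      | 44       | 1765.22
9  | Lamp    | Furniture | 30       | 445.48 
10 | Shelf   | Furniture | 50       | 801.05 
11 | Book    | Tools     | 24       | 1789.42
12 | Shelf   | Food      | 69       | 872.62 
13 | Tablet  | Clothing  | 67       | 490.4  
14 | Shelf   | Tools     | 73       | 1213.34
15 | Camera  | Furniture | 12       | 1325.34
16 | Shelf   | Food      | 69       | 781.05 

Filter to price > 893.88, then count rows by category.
SELECT category, COUNT(*)
FROM sales
WHERE price > 893.88
GROUP BY category

Note: WHERE filters rows before grouping.

Result:
  Food: 3
  Furniture: 1
  Tools: 2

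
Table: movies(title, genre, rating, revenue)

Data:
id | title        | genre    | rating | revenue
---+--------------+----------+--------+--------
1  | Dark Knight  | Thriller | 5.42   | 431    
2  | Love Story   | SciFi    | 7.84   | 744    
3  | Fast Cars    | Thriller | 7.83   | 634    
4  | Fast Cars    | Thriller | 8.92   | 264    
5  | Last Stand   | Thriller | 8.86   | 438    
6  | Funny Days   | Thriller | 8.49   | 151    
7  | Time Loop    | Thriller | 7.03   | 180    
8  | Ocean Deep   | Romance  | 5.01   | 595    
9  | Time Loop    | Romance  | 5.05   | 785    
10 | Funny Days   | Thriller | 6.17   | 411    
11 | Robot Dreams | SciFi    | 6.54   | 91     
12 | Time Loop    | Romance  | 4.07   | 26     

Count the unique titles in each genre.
SELECT genre, COUNT(DISTINCT title)
FROM movies
GROUP BY genre

Result:
  Romance: 2 distinct
  SciFi: 2 distinct
  Thriller: 5 distinct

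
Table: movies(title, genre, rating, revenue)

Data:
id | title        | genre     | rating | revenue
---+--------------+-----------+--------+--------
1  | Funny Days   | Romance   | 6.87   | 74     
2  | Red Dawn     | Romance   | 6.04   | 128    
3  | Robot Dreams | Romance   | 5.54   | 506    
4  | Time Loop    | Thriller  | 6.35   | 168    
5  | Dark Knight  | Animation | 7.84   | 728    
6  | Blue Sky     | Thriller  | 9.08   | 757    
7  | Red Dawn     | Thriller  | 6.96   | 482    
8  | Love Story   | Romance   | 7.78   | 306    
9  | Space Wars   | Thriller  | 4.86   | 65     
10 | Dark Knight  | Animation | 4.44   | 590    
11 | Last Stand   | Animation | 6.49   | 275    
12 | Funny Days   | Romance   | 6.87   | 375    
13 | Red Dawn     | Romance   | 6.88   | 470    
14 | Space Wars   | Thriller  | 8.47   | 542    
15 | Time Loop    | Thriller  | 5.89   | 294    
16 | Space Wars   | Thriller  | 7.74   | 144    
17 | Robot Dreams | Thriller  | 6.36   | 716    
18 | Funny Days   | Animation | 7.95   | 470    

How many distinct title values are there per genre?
SELECT genre, COUNT(DISTINCT title)
FROM movies
GROUP BY genre

Result:
  Animation: 3 distinct
  Romance: 4 distinct
  Thriller: 5 distinct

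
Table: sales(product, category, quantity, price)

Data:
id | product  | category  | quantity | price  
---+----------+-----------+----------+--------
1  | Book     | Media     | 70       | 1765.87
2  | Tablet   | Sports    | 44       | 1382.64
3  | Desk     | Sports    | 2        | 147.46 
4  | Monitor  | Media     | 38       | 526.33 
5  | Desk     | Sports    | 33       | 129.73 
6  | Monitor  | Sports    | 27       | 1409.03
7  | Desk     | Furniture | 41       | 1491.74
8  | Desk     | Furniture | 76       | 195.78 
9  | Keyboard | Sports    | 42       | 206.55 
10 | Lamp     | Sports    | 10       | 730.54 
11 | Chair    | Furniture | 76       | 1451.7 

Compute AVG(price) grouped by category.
SELECT category, AVG(price) as result
FROM sales
GROUP BY category

Result:
  Furniture: 1046.41
  Media: 1146.10
  Sports: 667.66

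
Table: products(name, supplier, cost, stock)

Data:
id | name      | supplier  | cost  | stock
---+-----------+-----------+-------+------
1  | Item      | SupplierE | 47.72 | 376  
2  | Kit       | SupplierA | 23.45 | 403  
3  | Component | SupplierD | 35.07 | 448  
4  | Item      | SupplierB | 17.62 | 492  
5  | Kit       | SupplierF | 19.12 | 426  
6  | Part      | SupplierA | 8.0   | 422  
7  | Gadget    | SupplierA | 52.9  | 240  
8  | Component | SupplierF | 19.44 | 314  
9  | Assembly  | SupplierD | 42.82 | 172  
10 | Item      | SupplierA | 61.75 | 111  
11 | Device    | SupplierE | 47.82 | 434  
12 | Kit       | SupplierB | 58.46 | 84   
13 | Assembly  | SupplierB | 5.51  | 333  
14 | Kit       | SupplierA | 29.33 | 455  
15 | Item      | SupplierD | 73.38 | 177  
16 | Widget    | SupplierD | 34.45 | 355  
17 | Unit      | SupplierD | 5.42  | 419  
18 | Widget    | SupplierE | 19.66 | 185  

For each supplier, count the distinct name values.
SELECT supplier, COUNT(DISTINCT name)
FROM products
GROUP BY supplier

Result:
  SupplierA: 4 distinct
  SupplierB: 3 distinct
  SupplierD: 5 distinct
  SupplierE: 3 distinct
  SupplierF: 2 distinct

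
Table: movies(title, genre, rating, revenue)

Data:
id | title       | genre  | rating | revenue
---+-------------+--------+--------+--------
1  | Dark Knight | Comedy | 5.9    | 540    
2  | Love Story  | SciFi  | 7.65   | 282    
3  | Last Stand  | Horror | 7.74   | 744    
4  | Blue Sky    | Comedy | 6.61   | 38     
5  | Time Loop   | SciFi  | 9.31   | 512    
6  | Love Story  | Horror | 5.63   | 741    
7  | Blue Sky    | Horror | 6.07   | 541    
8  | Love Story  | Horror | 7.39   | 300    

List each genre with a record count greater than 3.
SELECT genre, COUNT(*) as cnt
FROM movies
GROUP BY genre
HAVING COUNT(*) > 3

Result:
  Horror: 4

Note: HAVING filters groups after aggregation, WHERE filters rows before.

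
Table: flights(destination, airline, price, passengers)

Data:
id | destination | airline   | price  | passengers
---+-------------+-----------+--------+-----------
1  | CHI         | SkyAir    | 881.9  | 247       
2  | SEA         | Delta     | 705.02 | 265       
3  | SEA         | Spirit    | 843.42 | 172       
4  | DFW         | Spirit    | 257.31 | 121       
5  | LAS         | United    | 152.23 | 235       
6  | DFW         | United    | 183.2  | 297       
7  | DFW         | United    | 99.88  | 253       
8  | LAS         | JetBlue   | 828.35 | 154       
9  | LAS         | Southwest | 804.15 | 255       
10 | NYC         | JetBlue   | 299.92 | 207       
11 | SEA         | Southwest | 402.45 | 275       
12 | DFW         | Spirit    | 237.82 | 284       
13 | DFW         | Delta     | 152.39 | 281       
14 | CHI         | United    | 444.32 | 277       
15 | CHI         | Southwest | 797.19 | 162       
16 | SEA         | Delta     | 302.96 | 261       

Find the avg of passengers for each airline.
SELECT airline, AVG(passengers) as result
FROM flights
GROUP BY airline

Result:
  Delta: 269.00
  JetBlue: 180.50
  SkyAir: 247.00
  Southwest: 230.67
  Spirit: 192.33
  United: 265.50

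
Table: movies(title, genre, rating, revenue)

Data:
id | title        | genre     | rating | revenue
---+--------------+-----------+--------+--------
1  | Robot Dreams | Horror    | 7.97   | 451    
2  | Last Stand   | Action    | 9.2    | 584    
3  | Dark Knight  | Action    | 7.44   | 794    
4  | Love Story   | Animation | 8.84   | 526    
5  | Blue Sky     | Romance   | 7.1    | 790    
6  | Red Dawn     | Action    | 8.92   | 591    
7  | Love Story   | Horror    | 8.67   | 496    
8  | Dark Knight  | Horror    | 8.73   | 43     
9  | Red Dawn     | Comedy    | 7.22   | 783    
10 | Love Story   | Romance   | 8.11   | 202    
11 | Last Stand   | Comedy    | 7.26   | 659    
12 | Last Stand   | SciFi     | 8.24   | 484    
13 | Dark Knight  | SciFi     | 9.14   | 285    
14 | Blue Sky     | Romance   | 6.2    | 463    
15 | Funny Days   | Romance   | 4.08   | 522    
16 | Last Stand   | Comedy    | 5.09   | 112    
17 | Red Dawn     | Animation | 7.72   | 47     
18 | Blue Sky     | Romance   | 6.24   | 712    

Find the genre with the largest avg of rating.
SELECT genre, AVG(rating) as val
FROM movies
GROUP BY genre
ORDER BY val DESC
LIMIT 1

Result: SciFi with avg(rating) = 8.69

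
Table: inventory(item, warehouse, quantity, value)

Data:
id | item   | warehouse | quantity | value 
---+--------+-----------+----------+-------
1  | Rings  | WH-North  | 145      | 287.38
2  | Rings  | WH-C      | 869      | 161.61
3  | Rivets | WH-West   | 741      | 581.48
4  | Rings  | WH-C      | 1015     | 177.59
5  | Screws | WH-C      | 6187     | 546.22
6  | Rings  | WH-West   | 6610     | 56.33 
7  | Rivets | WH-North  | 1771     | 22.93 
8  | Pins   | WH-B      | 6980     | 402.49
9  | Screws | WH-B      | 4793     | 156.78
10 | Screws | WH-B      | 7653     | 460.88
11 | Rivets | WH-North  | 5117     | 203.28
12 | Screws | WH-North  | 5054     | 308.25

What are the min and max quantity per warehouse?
SELECT warehouse, MIN(quantity), MAX(quantity)
FROM inventory
GROUP BY warehouse

Result:
  WH-B: min=4793, max=7653
  WH-C: min=869, max=6187
  WH-North: min=145, max=5117
  WH-West: min=741, max=6610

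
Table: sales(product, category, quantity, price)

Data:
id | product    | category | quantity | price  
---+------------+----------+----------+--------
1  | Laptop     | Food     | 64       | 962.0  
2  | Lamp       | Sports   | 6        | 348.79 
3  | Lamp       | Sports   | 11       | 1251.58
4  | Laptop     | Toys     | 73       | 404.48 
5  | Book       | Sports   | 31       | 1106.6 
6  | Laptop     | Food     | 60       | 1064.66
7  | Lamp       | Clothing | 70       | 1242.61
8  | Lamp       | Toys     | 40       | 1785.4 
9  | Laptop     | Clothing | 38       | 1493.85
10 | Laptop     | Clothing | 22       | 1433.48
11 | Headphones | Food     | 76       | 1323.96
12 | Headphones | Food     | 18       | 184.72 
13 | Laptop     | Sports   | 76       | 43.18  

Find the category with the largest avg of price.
SELECT category, AVG(price) as val
FROM sales
GROUP BY category
ORDER BY val DESC
LIMIT 1

Result: Clothing with avg(price) = 1389.98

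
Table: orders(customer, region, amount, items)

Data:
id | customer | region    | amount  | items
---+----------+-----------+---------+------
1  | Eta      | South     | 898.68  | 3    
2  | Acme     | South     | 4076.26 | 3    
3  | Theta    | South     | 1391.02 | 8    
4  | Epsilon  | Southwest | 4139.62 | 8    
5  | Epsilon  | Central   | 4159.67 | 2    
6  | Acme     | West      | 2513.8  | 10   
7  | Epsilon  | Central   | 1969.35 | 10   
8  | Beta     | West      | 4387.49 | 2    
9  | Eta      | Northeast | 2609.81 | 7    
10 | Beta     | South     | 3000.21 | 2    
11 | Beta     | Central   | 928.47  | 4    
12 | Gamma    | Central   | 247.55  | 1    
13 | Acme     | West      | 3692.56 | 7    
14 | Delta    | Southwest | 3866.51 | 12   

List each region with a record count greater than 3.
SELECT region, COUNT(*) as cnt
FROM orders
GROUP BY region
HAVING COUNT(*) > 3

Result:
  Central: 4
  South: 4

Note: HAVING filters groups after aggregation, WHERE filters rows before.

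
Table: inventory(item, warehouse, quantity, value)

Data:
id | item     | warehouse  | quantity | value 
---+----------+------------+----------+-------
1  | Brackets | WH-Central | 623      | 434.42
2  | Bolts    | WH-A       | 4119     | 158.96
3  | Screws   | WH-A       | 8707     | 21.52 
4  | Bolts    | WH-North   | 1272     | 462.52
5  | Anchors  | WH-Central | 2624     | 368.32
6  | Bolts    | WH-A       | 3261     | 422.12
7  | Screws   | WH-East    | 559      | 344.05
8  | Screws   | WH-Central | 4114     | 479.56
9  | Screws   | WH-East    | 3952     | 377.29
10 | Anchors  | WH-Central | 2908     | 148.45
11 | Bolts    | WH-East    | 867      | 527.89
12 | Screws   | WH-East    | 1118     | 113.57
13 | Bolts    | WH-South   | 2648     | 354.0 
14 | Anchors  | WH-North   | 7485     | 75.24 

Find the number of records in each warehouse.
SELECT warehouse, COUNT(*) as count
FROM inventory
GROUP BY warehouse

Result:
  WH-A: 3
  WH-Central: 4
  WH-East: 4
  WH-North: 2
  WH-South: 1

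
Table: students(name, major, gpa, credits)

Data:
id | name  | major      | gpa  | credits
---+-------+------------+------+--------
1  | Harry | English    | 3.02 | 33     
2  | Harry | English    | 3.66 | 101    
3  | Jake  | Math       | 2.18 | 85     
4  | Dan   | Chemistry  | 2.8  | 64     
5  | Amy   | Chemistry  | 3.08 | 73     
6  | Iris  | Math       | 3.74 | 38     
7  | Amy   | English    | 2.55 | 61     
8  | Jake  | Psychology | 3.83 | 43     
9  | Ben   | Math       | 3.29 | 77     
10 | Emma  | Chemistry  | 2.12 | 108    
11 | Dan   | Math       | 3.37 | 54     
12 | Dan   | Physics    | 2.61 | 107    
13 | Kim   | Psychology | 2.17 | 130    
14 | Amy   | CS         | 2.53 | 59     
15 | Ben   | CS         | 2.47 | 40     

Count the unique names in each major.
SELECT major, COUNT(DISTINCT name)
FROM students
GROUP BY major

Result:
  CS: 2 distinct
  Chemistry: 3 distinct
  English: 2 distinct
  Math: 4 distinct
  Physics: 1 distinct
  Psychology: 2 distinct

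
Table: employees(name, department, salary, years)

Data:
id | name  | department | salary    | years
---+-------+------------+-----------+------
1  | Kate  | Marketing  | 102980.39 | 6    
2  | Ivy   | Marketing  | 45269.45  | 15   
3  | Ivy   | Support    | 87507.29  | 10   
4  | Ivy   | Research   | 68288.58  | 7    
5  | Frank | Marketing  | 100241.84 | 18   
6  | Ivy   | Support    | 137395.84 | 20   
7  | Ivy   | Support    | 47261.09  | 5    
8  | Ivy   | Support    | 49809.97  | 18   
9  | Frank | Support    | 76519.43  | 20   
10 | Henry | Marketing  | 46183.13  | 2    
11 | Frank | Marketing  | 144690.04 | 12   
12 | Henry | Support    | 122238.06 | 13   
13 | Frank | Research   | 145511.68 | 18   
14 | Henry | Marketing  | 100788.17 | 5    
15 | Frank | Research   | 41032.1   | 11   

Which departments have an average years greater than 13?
SELECT department, AVG(years)
FROM employees
GROUP BY department
HAVING AVG(years) > 13

Result:
  Support: avg=14.33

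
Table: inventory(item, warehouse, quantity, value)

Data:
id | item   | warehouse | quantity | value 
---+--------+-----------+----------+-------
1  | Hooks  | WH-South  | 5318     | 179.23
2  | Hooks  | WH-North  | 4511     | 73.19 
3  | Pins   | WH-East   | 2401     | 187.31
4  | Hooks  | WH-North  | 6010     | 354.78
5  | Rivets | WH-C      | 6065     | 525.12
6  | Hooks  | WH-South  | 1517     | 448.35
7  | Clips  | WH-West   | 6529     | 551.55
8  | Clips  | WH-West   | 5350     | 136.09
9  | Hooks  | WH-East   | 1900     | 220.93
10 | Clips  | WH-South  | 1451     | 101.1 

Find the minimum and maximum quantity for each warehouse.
SELECT warehouse, MIN(quantity), MAX(quantity)
FROM inventory
GROUP BY warehouse

Result:
  WH-C: min=6065, max=6065
  WH-East: min=1900, max=2401
  WH-North: min=4511, max=6010
  WH-South: min=1451, max=5318
  WH-West: min=5350, max=6529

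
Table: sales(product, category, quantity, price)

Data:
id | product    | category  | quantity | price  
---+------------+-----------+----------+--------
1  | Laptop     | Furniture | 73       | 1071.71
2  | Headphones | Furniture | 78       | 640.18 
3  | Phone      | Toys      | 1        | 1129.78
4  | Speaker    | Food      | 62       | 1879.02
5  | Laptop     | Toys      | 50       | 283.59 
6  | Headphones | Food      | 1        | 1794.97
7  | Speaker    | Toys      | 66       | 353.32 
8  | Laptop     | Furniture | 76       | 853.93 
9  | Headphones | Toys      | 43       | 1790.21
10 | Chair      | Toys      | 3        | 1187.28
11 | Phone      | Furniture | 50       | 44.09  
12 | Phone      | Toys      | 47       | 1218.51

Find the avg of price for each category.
SELECT category, AVG(price) as result
FROM sales
GROUP BY category

Result:
  Food: 1837.00
  Furniture: 652.48
  Toys: 993.78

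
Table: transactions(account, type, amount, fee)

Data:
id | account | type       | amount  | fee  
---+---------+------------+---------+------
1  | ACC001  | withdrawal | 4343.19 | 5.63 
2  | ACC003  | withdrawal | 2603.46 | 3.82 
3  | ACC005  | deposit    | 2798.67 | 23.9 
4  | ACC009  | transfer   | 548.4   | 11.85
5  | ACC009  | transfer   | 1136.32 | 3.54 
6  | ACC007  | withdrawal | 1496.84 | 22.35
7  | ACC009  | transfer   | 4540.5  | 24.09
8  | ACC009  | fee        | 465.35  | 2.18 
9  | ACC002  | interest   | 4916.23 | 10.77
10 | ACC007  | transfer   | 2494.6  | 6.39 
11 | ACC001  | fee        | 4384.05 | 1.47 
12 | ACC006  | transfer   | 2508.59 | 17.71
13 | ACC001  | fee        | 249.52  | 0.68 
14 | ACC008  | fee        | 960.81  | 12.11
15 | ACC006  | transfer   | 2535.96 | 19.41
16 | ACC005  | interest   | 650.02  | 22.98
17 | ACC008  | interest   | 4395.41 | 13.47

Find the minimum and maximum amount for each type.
SELECT type, MIN(amount), MAX(amount)
FROM transactions
GROUP BY type

Result:
  deposit: min=2798.67, max=2798.67
  fee: min=249.52, max=4384.05
  interest: min=650.02, max=4916.23
  transfer: min=548.40, max=4540.50
  withdrawal: min=1496.84, max=4343.19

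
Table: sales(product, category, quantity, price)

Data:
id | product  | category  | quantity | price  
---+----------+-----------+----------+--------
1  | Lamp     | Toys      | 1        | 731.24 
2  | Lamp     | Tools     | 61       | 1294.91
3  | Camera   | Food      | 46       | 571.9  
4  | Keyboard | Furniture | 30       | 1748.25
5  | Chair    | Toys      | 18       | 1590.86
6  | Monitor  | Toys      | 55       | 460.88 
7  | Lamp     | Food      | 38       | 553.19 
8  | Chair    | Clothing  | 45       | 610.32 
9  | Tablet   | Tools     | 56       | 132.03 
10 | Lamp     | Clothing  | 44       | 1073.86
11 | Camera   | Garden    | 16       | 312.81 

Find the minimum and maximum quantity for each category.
SELECT category, MIN(quantity), MAX(quantity)
FROM sales
GROUP BY category

Result:
  Clothing: min=44, max=45
  Food: min=38, max=46
  Furniture: min=30, max=30
  Garden: min=16, max=16
  Tools: min=56, max=61
  Toys: min=1, max=55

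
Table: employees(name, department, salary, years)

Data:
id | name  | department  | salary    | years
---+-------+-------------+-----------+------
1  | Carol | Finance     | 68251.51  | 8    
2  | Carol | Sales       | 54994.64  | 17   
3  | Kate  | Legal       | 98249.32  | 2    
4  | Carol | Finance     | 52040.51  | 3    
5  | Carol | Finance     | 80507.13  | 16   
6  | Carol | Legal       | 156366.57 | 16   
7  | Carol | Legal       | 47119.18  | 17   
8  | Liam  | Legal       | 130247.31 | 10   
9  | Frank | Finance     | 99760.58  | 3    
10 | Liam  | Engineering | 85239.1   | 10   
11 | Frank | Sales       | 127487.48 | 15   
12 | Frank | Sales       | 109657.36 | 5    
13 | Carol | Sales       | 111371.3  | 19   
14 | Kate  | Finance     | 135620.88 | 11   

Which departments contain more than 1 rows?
SELECT department, COUNT(*) as cnt
FROM employees
GROUP BY department
HAVING COUNT(*) > 1

Result:
  Finance: 5
  Legal: 4
  Sales: 4

Note: HAVING filters groups after aggregation, WHERE filters rows before.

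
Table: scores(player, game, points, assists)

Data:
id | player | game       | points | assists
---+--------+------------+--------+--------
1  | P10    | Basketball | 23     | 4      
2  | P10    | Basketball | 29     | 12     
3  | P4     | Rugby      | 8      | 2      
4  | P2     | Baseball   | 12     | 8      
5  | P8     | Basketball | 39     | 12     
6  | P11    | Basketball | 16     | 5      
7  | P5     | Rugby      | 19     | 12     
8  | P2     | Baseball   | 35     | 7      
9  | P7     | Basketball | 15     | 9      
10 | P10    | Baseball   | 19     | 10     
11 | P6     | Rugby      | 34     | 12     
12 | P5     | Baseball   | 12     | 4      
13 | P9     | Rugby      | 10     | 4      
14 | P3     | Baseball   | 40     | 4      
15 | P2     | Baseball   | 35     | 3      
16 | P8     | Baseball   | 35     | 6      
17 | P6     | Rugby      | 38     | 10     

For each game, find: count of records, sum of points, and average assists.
SELECT game,
       COUNT(*) as cnt,
       SUM(points) as total_points,
       AVG(assists) as avg_assists
FROM scores
GROUP BY game

Result:
  Baseball: 7 records, 188 total points, 6.00 avg assists
  Basketball: 5 records, 122 total points, 8.40 avg assists
  Rugby: 5 records, 109 total points, 8.00 avg assists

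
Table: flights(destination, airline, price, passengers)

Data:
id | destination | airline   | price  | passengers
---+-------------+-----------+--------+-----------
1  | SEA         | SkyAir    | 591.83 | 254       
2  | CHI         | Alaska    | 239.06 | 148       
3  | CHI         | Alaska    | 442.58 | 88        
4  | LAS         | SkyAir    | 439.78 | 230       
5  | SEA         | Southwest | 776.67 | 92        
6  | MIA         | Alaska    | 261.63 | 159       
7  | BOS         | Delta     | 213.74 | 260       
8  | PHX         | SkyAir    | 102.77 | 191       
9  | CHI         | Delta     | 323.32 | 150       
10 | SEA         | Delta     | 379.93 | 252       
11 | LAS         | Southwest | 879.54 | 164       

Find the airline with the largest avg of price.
SELECT airline, AVG(price) as val
FROM flights
GROUP BY airline
ORDER BY val DESC
LIMIT 1

Result: Southwest with avg(price) = 828.11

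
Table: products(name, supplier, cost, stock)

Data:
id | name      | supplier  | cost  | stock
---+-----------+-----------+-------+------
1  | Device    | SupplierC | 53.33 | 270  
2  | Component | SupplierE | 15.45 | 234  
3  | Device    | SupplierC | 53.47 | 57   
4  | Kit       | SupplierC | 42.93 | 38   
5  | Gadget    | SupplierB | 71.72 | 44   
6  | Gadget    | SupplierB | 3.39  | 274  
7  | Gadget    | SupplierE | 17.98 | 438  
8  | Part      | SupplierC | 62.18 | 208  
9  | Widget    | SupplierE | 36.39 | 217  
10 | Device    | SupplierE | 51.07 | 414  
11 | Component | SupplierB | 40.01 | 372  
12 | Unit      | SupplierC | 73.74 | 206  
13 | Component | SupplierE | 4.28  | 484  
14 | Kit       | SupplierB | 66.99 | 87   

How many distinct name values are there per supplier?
SELECT supplier, COUNT(DISTINCT name)
FROM products
GROUP BY supplier

Result:
  SupplierB: 3 distinct
  SupplierC: 4 distinct
  SupplierE: 4 distinct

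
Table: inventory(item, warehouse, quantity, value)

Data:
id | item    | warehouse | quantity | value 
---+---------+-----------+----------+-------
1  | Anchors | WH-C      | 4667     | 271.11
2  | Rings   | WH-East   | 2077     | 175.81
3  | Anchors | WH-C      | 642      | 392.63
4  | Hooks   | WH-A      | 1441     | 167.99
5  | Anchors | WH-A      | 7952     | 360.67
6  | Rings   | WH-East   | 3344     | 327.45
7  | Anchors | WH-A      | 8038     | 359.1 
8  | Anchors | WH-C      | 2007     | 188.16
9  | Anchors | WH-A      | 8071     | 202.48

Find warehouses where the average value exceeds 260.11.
SELECT warehouse, AVG(value)
FROM inventory
GROUP BY warehouse
HAVING AVG(value) > 260.11

Result:
  WH-A: avg=272.56
  WH-C: avg=283.97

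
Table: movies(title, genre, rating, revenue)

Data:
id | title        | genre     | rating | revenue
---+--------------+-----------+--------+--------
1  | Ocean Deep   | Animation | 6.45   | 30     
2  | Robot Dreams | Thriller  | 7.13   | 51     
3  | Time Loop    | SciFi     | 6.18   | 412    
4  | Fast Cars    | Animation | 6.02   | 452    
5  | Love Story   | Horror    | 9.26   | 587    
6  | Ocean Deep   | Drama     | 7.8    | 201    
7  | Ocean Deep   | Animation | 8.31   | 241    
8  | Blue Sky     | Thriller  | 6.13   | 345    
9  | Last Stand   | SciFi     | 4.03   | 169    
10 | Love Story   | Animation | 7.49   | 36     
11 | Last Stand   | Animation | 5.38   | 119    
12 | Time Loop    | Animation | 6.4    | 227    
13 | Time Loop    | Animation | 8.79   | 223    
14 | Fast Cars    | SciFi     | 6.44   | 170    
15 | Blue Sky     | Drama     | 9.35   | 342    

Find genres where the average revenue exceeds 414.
SELECT genre, AVG(revenue)
FROM movies
GROUP BY genre
HAVING AVG(revenue) > 414

Result:
  Horror: avg=587.00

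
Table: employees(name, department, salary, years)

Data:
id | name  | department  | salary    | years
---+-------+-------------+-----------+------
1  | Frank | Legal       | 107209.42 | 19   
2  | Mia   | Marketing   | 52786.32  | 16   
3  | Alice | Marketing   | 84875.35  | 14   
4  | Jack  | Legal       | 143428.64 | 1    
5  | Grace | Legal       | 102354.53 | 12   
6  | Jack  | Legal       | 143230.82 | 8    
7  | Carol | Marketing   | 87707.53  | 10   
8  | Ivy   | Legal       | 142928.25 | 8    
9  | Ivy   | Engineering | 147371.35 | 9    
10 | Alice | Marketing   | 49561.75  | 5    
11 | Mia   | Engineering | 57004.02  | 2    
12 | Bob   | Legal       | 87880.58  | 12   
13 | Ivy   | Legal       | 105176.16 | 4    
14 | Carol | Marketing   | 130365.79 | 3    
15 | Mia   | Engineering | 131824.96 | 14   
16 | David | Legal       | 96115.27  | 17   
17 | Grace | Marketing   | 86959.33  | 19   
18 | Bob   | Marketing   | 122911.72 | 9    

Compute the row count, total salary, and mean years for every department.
SELECT department,
       COUNT(*) as cnt,
       SUM(salary) as total_salary,
       AVG(years) as avg_years
FROM employees
GROUP BY department

Result:
  Engineering: 3 records, 336200.33 total salary, 8.33 avg years
  Legal: 8 records, 928323.67 total salary, 10.13 avg years
  Marketing: 7 records, 615167.79 total salary, 10.86 avg years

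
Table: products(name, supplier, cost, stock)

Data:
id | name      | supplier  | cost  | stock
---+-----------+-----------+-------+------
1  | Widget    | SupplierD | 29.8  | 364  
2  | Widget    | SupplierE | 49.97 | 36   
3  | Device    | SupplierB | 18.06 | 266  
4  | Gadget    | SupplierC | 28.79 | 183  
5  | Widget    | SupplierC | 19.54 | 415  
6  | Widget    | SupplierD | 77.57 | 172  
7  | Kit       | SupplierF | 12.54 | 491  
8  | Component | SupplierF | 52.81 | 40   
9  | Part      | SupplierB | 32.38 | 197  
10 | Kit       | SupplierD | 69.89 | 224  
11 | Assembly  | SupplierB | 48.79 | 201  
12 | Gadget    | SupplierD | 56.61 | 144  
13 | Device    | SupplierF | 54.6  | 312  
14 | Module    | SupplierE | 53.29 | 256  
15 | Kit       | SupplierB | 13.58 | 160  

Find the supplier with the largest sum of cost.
SELECT supplier, SUM(cost) as val
FROM products
GROUP BY supplier
ORDER BY val DESC
LIMIT 1

Result: SupplierD with sum(cost) = 233.87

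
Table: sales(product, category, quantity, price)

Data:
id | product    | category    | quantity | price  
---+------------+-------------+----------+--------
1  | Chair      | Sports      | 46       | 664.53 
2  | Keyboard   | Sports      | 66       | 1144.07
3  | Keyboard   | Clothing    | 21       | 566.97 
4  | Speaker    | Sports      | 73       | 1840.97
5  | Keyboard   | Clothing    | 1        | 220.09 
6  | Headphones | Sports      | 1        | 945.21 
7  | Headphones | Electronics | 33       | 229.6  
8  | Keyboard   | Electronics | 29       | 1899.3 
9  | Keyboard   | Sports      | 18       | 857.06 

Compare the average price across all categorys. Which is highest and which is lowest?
SELECT category, AVG(price)
FROM sales
GROUP BY category
ORDER BY AVG(price)

All groups:
  Clothing: 393.53
  Electronics: 1064.45
  Sports: 1090.37

Highest: Sports (1090.37)
Lowest: Clothing (393.53)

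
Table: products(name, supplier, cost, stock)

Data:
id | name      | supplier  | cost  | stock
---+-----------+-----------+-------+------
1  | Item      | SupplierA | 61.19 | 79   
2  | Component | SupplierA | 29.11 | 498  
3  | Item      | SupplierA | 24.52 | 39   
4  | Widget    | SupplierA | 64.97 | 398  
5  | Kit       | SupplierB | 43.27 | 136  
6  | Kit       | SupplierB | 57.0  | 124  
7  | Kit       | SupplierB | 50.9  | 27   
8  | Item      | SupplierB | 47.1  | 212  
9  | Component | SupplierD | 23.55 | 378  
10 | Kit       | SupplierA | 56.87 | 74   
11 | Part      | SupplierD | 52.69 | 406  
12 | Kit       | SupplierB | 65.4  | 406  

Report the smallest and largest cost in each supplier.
SELECT supplier, MIN(cost), MAX(cost)
FROM products
GROUP BY supplier

Result:
  SupplierA: min=24.52, max=64.97
  SupplierB: min=43.27, max=65.40
  SupplierD: min=23.55, max=52.69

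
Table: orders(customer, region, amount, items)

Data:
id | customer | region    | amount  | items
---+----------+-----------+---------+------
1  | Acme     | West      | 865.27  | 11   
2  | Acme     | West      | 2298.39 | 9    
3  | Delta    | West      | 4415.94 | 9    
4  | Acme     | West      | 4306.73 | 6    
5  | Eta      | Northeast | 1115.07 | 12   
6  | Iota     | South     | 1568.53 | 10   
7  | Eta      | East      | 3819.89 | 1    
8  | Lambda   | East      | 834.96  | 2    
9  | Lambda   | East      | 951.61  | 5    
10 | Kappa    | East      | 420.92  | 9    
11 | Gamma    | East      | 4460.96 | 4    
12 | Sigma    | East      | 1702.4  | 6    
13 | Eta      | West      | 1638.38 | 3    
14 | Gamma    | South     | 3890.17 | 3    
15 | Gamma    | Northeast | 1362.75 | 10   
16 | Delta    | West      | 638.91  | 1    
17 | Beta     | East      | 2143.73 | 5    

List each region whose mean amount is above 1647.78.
SELECT region, AVG(amount)
FROM orders
GROUP BY region
HAVING AVG(amount) > 1647.78

Result:
  East: avg=2047.78
  South: avg=2729.35
  West: avg=2360.60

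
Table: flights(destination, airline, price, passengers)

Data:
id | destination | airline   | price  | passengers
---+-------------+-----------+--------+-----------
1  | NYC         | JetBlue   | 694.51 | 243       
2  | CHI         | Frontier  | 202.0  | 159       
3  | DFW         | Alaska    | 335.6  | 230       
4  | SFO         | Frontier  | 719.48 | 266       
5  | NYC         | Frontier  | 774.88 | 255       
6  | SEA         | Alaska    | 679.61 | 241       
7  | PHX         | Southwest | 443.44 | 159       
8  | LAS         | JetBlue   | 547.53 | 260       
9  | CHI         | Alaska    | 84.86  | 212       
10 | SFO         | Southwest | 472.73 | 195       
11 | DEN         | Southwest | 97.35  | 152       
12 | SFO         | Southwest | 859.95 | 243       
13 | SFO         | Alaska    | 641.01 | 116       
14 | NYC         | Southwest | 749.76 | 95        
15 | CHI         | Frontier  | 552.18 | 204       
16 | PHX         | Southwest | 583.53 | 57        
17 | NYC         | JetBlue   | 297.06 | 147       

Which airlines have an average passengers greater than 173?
SELECT airline, AVG(passengers)
FROM flights
GROUP BY airline
HAVING AVG(passengers) > 173

Result:
  Alaska: avg=199.75
  Frontier: avg=221.00
  JetBlue: avg=216.67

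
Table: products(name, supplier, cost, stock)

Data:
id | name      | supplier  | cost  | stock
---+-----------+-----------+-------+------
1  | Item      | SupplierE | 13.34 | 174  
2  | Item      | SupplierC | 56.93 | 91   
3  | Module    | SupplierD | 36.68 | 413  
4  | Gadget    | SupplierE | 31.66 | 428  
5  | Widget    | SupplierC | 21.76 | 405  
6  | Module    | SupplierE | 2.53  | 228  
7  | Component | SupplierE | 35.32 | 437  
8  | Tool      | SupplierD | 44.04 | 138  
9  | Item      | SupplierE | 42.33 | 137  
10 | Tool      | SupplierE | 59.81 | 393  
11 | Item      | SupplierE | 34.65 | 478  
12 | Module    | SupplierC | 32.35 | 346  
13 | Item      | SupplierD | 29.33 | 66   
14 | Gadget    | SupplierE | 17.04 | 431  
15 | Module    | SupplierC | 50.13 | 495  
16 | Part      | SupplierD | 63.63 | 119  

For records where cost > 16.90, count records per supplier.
SELECT supplier, COUNT(*)
FROM products
WHERE cost > 16.90
GROUP BY supplier

Note: WHERE filters rows before grouping.

Result:
  SupplierC: 4
  SupplierD: 4
  SupplierE: 6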